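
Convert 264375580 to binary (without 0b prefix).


264375580 = 1111110000100000110100011100 in binary

1111110000100000110100011100


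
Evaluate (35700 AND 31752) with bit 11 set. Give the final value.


Step 1: 35700 & 31752 = 2048
Step 2: 2048 | (1 << 11) = 2048 | 2048 = 2048

2048


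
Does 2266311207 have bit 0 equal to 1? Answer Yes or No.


0b10000111000101010010101000100111, bit 0 = 1. Yes

Yes


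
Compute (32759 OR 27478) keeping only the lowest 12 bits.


Step 1: 32759 | 27478 = 32759
Step 2: 32759 & 4095 = 4087

4087


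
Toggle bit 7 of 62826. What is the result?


62826 ^ (1 << 7) = 62826 ^ 128 = 62954

62954


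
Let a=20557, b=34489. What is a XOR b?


20557 ^ 34489 = 55028

55028


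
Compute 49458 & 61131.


0b1100000100110010 & 0b1110111011001011 = 0b1100000000000010 = 49154

49154


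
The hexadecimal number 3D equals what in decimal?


3D hex = 61 decimal

61


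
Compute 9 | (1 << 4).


9 | (1 << 4) = 9 | 16 = 25

25


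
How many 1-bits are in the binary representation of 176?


0b10110000 has 3 set bits

3


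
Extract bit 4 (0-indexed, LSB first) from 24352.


0b101111100100000, position 4 = 0

0


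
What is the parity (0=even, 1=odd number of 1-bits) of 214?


0b11010110 has 5 ones => parity 1

1


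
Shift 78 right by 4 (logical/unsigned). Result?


0b1001110 >> 4 = 0b100 = 4

4


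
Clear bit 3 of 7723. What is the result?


7723 & ~(1 << 3) = 7715

7715


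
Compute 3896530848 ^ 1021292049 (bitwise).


0b11101000010000000101011110100000 ^ 0b111100110111111010111000010001 = 0b11010100100111111111100110110001 = 3567253937

3567253937


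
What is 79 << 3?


0b1001111 << 3 = 0b1001111000 = 632

632


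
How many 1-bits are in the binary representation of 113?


0b1110001 has 4 set bits

4


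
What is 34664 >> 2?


0b1000011101101000 >> 2 = 0b10000111011010 = 8666

8666


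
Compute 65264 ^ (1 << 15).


65264 ^ (1 << 15) = 65264 ^ 32768 = 32496

32496


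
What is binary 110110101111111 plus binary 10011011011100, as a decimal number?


110110101111111 + 10011011011100 = 1001010001011011 = 37979

37979


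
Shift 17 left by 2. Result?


0b10001 << 2 = 0b1000100 = 68

68


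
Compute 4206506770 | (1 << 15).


4206506770 | (1 << 15) = 4206506770 | 32768 = 4206539538

4206539538


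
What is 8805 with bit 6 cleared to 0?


8805 & ~(1 << 6) = 8741

8741


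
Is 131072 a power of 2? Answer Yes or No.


0b100000000000000000. Only one bit set => Yes

Yes


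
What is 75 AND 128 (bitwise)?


0b1001011 & 0b10000000 = 0b0 = 0

0


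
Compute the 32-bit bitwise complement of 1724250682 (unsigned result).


~0b1100110110001011111101000111010 = 0b10011001001110100000010111000101 = 2570716613 (32-bit unsigned)

2570716613


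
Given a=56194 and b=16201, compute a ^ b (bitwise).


56194 ^ 16201 = 58571

58571


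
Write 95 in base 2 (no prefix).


95 = 1011111 in binary

1011111


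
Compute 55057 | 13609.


0b1101011100010001 | 0b11010100101001 = 0b1111011100111001 = 63289

63289


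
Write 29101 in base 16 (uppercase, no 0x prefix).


29101 = 71AD hex

71AD


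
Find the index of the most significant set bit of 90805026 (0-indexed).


0b101011010011001001100100010. Highest set bit at position 26

26


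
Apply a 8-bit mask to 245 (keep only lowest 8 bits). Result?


245 & 255 = 245

245


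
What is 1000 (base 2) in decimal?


1000 in decimal = 8

8


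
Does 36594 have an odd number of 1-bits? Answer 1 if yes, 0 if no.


0b1000111011110010 has 9 ones => parity 1

1


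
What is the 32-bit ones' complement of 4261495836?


4261495836 ^ 4294967295 = 33471459

33471459


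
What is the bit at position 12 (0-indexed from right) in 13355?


0b11010000101011, position 12 = 1

1


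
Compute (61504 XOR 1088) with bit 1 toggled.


Step 1: 61504 ^ 1088 = 62464
Step 2: 62464 ^ (1 << 1) = 62464 ^ 2 = 62466

62466


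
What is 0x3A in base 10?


3A hex = 58 decimal

58


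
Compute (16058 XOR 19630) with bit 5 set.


Step 1: 16058 ^ 19630 = 29204
Step 2: 29204 | (1 << 5) = 29204 | 32 = 29236

29236


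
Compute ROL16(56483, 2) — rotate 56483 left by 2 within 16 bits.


Rotate 0b1101110010100011 left by 2 (16-bit) = 0b111001010001111 = 29327

29327


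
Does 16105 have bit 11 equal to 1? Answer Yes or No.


0b11111011101001, bit 11 = 1. Yes

Yes


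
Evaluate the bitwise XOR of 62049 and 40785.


0b1111001001100001 ^ 0b1001111101010001 = 0b110110100110000 = 27952

27952


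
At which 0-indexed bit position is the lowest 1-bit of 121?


0b1111001. Lowest set bit at position 0

0


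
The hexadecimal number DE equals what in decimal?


DE hex = 222 decimal

222


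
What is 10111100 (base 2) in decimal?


10111100 in decimal = 188

188


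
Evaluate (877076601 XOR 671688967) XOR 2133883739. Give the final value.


Step 1: 877076601 ^ 671688967 = 474876286
Step 2: 474876286 ^ 2133883739 = 1669231141

1669231141


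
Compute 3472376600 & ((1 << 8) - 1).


3472376600 & 255 = 24

24


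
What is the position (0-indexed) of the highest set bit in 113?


0b1110001. Highest set bit at position 6

6


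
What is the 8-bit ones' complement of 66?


66 ^ 255 = 189

189


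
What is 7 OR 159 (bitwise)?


0b111 | 0b10011111 = 0b10011111 = 159

159


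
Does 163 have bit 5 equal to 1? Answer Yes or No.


0b10100011, bit 5 = 1. Yes

Yes


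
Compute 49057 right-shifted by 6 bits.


0b1011111110100001 >> 6 = 0b1011111110 = 766

766


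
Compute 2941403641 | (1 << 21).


2941403641 | (1 << 21) = 2941403641 | 2097152 = 2943500793

2943500793


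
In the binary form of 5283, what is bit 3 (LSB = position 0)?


0b1010010100011, position 3 = 0

0


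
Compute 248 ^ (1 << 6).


248 ^ (1 << 6) = 248 ^ 64 = 184

184


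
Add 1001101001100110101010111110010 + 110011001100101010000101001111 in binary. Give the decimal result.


1001101001100110101010111110010 + 110011001100101010000101001111 = 10000000011001011111011101000001 = 2154166081

2154166081


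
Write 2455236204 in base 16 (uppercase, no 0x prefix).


2455236204 = 9257EE6C hex

9257EE6C


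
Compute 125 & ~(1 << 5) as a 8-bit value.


125 & ~(1 << 5) = 93

93


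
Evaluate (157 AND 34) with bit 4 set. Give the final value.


Step 1: 157 & 34 = 0
Step 2: 0 | (1 << 4) = 0 | 16 = 16

16


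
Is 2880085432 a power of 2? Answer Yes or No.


0b10101011101010101001110110111000. Multiple bits set => No

No


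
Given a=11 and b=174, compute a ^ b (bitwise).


11 ^ 174 = 165

165


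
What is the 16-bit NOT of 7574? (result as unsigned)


~0b1110110010110 = 0b1110001001101001 = 57961 (16-bit unsigned)

57961


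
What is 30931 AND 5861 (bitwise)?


0b111100011010011 & 0b1011011100101 = 0b1000011000001 = 4289

4289


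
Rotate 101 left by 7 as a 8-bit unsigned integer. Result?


Rotate 0b1100101 left by 7 (8-bit) = 0b10110010 = 178

178


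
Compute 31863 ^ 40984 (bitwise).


0b111110001110111 ^ 0b1010000000011000 = 0b1101110001101111 = 56431

56431


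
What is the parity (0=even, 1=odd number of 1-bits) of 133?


0b10000101 has 3 ones => parity 1

1


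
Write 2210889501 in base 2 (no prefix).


2210889501 = 10000011110001110111111100011101 in binary

10000011110001110111111100011101


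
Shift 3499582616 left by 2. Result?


0b11010000100101110110010010011000 << 2 = 0b1101000010010111011001001001100000 = 13998330464

13998330464


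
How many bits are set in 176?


0b10110000 has 3 set bits

3


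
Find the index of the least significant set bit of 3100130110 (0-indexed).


0b10111000110010000011101100111110. Lowest set bit at position 1

1


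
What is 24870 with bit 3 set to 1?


24870 | (1 << 3) = 24870 | 8 = 24878

24878


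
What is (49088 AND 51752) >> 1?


Step 1: 49088 & 51752 = 35328
Step 2: 35328 >> 1 = 17664

17664


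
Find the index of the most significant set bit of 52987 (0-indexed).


0b1100111011111011. Highest set bit at position 15

15


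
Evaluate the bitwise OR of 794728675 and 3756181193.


0b101111010111101001100011100011 | 0b11011111111000101100011011001001 = 0b11111111111111101101111011101011 = 4294893291

4294893291


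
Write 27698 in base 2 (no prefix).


27698 = 110110000110010 in binary

110110000110010


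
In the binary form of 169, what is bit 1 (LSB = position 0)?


0b10101001, position 1 = 0

0


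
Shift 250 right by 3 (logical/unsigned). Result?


0b11111010 >> 3 = 0b11111 = 31

31


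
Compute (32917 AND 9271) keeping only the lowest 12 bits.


Step 1: 32917 & 9271 = 21
Step 2: 21 & 4095 = 21

21


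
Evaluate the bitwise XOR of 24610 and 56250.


0b110000000100010 ^ 0b1101101110111010 = 0b1011101110011000 = 48024

48024


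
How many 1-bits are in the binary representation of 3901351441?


0b11101000100010011110011000010001 has 14 set bits

14


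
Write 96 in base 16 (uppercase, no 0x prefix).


96 = 60 hex

60


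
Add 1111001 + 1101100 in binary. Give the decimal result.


1111001 + 1101100 = 11100101 = 229

229


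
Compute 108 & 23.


0b1101100 & 0b10111 = 0b100 = 4

4


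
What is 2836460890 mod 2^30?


2836460890 & 1073741823 = 688977242

688977242


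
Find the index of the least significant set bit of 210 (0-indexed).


0b11010010. Lowest set bit at position 1

1


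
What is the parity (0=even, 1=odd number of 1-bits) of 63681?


0b1111100011000001 has 8 ones => parity 0

0


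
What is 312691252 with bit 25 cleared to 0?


312691252 & ~(1 << 25) = 279136820

279136820


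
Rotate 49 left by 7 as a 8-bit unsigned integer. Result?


Rotate 0b110001 left by 7 (8-bit) = 0b10011000 = 152

152


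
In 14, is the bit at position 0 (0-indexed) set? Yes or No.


0b1110, bit 0 = 0. No

No


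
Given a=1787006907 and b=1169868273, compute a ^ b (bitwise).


1787006907 ^ 1169868273 = 792283722

792283722


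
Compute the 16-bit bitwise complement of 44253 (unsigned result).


~0b1010110011011101 = 0b101001100100010 = 21282 (16-bit unsigned)

21282


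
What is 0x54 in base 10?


54 hex = 84 decimal

84


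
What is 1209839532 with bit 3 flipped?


1209839532 ^ (1 << 3) = 1209839532 ^ 8 = 1209839524

1209839524


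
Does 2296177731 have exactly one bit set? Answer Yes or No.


0b10001000110111001110010001000011. Multiple bits set => No

No


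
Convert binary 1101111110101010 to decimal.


1101111110101010 in decimal = 57258

57258


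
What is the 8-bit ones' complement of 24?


24 ^ 255 = 231

231


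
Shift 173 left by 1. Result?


0b10101101 << 1 = 0b101011010 = 346

346


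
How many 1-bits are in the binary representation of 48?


0b110000 has 2 set bits

2


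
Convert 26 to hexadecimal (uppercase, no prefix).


26 = 1A hex

1A


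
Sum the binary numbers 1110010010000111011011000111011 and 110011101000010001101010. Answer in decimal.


1110010010000111011011000111011 + 110011101000010001101010 = 1110011000100100011101010100101 = 1930574501

1930574501


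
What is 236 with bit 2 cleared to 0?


236 & ~(1 << 2) = 232

232


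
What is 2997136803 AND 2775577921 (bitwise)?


0b10110010101001001010110110100011 & 0b10100101011011111111010101000001 = 0b10100000001001001010010100000001 = 2686756097

2686756097


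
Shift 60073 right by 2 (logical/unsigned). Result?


0b1110101010101001 >> 2 = 0b11101010101010 = 15018

15018


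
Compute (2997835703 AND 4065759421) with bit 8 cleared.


Step 1: 2997835703 & 4065759421 = 2986741941
Step 2: 2986741941 & ~(1 << 8) = 2986741941

2986741941


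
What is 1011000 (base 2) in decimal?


1011000 in decimal = 88

88


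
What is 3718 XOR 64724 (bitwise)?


0b111010000110 ^ 0b1111110011010100 = 0b1111001001010010 = 62034

62034


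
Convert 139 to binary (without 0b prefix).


139 = 10001011 in binary

10001011


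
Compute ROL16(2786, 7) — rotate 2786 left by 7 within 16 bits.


Rotate 0b101011100010 left by 7 (16-bit) = 0b111000100000101 = 28933

28933


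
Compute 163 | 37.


0b10100011 | 0b100101 = 0b10100111 = 167

167


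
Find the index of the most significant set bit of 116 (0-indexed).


0b1110100. Highest set bit at position 6

6


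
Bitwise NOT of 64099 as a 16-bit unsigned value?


~0b1111101001100011 = 0b10110011100 = 1436 (16-bit unsigned)

1436


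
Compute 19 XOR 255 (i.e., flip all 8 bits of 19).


19 ^ 255 = 236

236


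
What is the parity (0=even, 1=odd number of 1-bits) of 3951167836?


0b11101011100000100000100101011100 has 14 ones => parity 0

0


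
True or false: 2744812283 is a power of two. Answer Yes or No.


0b10100011100110101000001011111011. Multiple bits set => No

No


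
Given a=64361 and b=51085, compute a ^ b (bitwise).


64361 ^ 51085 = 15588

15588


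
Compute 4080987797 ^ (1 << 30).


4080987797 ^ (1 << 30) = 4080987797 ^ 1073741824 = 3007245973

3007245973


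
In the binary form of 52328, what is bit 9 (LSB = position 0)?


0b1100110001101000, position 9 = 0

0


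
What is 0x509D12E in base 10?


509D12E hex = 84529454 decimal

84529454


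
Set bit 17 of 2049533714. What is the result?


2049533714 | (1 << 17) = 2049533714 | 131072 = 2049664786

2049664786


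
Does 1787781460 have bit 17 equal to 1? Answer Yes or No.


0b1101010100011110110000101010100, bit 17 = 1. Yes

Yes


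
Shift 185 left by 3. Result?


0b10111001 << 3 = 0b10111001000 = 1480

1480


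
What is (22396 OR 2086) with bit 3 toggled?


Step 1: 22396 | 2086 = 24446
Step 2: 24446 ^ (1 << 3) = 24446 ^ 8 = 24438

24438


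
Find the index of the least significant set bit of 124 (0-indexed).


0b1111100. Lowest set bit at position 2

2


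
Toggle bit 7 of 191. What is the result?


191 ^ (1 << 7) = 191 ^ 128 = 63

63


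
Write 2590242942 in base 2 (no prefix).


2590242942 = 10011010011000111111100001111110 in binary

10011010011000111111100001111110


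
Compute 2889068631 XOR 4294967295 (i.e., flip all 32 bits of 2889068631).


2889068631 ^ 4294967295 = 1405898664

1405898664


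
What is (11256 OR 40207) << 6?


Step 1: 11256 | 40207 = 49151
Step 2: 49151 << 6 = 3145664

3145664


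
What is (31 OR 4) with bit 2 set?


Step 1: 31 | 4 = 31
Step 2: 31 | (1 << 2) = 31 | 4 = 31

31


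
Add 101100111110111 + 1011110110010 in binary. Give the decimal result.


101100111110111 + 1011110110010 = 111000110101001 = 29097

29097


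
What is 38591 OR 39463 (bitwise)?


0b1001011010111111 | 0b1001101000100111 = 0b1001111010111111 = 40639

40639


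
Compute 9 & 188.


0b1001 & 0b10111100 = 0b1000 = 8

8


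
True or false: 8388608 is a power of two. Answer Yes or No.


0b100000000000000000000000. Only one bit set => Yes

Yes


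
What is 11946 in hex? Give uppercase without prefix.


11946 = 2EAA hex

2EAA


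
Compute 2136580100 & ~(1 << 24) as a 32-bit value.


2136580100 & ~(1 << 24) = 2119802884

2119802884


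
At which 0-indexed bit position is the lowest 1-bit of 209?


0b11010001. Lowest set bit at position 0

0


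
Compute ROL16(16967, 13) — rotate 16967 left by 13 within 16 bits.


Rotate 0b100001001000111 left by 13 (16-bit) = 0b1110100001001000 = 59464

59464


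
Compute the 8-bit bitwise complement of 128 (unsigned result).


~0b10000000 = 0b1111111 = 127 (8-bit unsigned)

127


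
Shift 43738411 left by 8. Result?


0b10100110110110010100101011 << 8 = 0b1010011011011001010010101100000000 = 11197033216

11197033216


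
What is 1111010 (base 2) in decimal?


1111010 in decimal = 122

122


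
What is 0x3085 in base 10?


3085 hex = 12421 decimal

12421


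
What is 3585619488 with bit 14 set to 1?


3585619488 | (1 << 14) = 3585619488 | 16384 = 3585635872

3585635872


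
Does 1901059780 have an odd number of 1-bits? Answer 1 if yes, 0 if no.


0b1110001010011111101111011000100 has 18 ones => parity 0

0


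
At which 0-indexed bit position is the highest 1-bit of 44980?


0b1010111110110100. Highest set bit at position 15

15


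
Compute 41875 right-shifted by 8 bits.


0b1010001110010011 >> 8 = 0b10100011 = 163

163


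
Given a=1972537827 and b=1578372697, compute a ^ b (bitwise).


1972537827 ^ 1578372697 = 730236858

730236858


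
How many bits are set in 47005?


0b1011011110011101 has 11 set bits

11


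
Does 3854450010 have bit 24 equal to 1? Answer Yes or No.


0b11100101101111100011110101011010, bit 24 = 1. Yes

Yes


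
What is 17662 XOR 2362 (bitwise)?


0b100010011111110 ^ 0b100100111010 = 0b100110111000100 = 19908

19908


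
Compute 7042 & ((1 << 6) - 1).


7042 & 63 = 2

2


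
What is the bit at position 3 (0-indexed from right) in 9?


0b1001, position 3 = 1

1


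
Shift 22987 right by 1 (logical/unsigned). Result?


0b101100111001011 >> 1 = 0b10110011100101 = 11493

11493


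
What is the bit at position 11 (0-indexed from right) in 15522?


0b11110010100010, position 11 = 1

1


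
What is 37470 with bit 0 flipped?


37470 ^ (1 << 0) = 37470 ^ 1 = 37471

37471


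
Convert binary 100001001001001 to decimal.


100001001001001 in decimal = 16969

16969


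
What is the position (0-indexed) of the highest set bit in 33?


0b100001. Highest set bit at position 5

5


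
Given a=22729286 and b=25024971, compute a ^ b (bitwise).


22729286 ^ 25024971 = 2558861

2558861


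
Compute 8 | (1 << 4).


8 | (1 << 4) = 8 | 16 = 24

24


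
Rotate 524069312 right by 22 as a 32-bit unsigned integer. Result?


Rotate 0b11111001111001010100111000000 right by 22 (32-bit) = 0b11110010101001110000000001111100 = 4071030908

4071030908


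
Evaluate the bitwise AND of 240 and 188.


0b11110000 & 0b10111100 = 0b10110000 = 176

176


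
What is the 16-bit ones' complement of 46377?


46377 ^ 65535 = 19158

19158


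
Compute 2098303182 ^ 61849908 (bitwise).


0b1111101000100011001000011001110 ^ 0b11101011111100000100110100 = 0b1111110101111100101000111111010 = 2126402042

2126402042


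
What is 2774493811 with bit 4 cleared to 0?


2774493811 & ~(1 << 4) = 2774493795

2774493795


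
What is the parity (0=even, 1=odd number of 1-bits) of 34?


0b100010 has 2 ones => parity 0

0


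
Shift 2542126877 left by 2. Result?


0b10010111100001011100011100011101 << 2 = 0b1001011110000101110001110001110100 = 10168507508

10168507508


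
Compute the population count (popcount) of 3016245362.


0b10110011110010000100000001110010 has 13 set bits

13


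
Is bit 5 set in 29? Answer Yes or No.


0b11101, bit 5 = 0. No

No


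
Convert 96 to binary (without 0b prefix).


96 = 1100000 in binary

1100000


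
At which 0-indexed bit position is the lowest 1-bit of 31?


0b11111. Lowest set bit at position 0

0


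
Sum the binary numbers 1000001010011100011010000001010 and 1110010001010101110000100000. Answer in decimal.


1000001010011100011010000001010 + 1110010001010101110000100000 = 1001111100100111001000000101010 = 1335070762

1335070762


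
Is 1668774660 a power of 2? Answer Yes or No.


0b1100011011101110111101100000100. Multiple bits set => No

No


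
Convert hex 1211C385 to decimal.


1211C385 hex = 303154053 decimal

303154053


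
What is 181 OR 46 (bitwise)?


0b10110101 | 0b101110 = 0b10111111 = 191

191


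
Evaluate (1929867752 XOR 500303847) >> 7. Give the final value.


Step 1: 1929867752 ^ 500303847 = 1859483151
Step 2: 1859483151 >> 7 = 14527212

14527212


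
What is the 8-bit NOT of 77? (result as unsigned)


~0b1001101 = 0b10110010 = 178 (8-bit unsigned)

178


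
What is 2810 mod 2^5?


2810 & 31 = 26

26


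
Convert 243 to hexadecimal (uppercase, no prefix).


243 = F3 hex

F3


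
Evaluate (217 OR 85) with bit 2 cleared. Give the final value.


Step 1: 217 | 85 = 221
Step 2: 221 & ~(1 << 2) = 217

217


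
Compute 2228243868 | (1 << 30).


2228243868 | (1 << 30) = 2228243868 | 1073741824 = 3301985692

3301985692


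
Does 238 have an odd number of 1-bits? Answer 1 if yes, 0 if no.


0b11101110 has 6 ones => parity 0

0


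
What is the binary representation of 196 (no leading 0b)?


196 = 11000100 in binary

11000100


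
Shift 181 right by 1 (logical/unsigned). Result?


0b10110101 >> 1 = 0b1011010 = 90

90


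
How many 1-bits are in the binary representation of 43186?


0b1010100010110010 has 7 set bits

7


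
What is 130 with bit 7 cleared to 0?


130 & ~(1 << 7) = 2

2


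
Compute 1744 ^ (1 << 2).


1744 ^ (1 << 2) = 1744 ^ 4 = 1748

1748


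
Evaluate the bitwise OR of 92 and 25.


0b1011100 | 0b11001 = 0b1011101 = 93

93


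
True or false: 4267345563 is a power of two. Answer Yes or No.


0b11111110010110101000011010011011. Multiple bits set => No

No


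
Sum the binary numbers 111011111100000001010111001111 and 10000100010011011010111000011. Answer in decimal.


111011111100000001010111001111 + 10000100010011011010111000011 = 1001100011110011100101110010010 = 1283050386

1283050386


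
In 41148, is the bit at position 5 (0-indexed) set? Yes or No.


0b1010000010111100, bit 5 = 1. Yes

Yes


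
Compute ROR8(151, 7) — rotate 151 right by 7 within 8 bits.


Rotate 0b10010111 right by 7 (8-bit) = 0b101111 = 47

47


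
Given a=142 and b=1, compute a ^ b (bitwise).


142 ^ 1 = 143

143


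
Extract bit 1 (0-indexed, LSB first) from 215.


0b11010111, position 1 = 1

1


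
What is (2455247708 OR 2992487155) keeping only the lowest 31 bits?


Step 1: 2455247708 | 2992487155 = 2992487423
Step 2: 2992487423 & 2147483647 = 845003775

845003775


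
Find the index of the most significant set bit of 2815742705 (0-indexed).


0b10100111110101001101001011110001. Highest set bit at position 31

31


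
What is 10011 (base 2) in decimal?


10011 in decimal = 19

19


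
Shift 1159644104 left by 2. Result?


0b1000101000111101100001111001000 << 2 = 0b100010100011110110000111100100000 = 4638576416

4638576416


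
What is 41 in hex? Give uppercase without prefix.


41 = 29 hex

29


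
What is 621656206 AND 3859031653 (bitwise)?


0b100101000011011011100010001110 & 0b11100110000001000010011001100101 = 0b100100000001000010000000000100 = 604250116

604250116


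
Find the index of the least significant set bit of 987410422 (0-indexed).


0b111010110110101010111111110110. Lowest set bit at position 1

1


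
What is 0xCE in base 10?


CE hex = 206 decimal

206


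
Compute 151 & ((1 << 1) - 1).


151 & 1 = 1

1


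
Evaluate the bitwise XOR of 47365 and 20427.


0b1011100100000101 ^ 0b100111111001011 = 0b1111011011001110 = 63182

63182


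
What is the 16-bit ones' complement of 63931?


63931 ^ 65535 = 1604

1604


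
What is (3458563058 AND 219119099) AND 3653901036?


Step 1: 3458563058 & 219119099 = 201685490
Step 2: 201685490 & 3653901036 = 134224096

134224096


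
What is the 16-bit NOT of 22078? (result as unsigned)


~0b101011000111110 = 0b1010100111000001 = 43457 (16-bit unsigned)

43457


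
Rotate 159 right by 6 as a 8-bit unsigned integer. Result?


Rotate 0b10011111 right by 6 (8-bit) = 0b1111110 = 126

126


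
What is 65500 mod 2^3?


65500 & 7 = 4

4


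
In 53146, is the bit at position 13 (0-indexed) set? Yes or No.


0b1100111110011010, bit 13 = 0. No

No


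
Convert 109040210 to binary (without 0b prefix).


109040210 = 110011111111101001001010010 in binary

110011111111101001001010010


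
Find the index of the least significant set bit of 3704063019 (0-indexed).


0b11011100110001111000010000101011. Lowest set bit at position 0

0


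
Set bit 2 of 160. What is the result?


160 | (1 << 2) = 160 | 4 = 164

164


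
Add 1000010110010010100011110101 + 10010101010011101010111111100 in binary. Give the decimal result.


1000010110010010100011110101 + 10010101010011101010111111100 = 11011000000101111111011110001 = 453181169

453181169


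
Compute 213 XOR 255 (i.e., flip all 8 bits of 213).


213 ^ 255 = 42

42


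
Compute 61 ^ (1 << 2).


61 ^ (1 << 2) = 61 ^ 4 = 57

57


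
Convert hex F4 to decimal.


F4 hex = 244 decimal

244


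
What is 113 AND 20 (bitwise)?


0b1110001 & 0b10100 = 0b10000 = 16

16


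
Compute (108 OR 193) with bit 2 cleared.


Step 1: 108 | 193 = 237
Step 2: 237 & ~(1 << 2) = 233

233


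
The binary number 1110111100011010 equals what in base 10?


1110111100011010 in decimal = 61210

61210


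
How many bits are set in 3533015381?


0b11010010100101011000100101010101 has 15 set bits

15


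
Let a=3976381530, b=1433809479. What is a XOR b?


3976381530 ^ 1433809479 = 3094672925

3094672925


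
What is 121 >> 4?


0b1111001 >> 4 = 0b111 = 7

7


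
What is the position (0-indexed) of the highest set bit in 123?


0b1111011. Highest set bit at position 6

6


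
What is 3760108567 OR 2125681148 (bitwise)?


0b11100000000111101011010000010111 | 0b1111110101100110101000111111100 = 0b11111110101111111111010111111111 = 4273993215

4273993215


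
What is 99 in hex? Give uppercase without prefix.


99 = 63 hex

63


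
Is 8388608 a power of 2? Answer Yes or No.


0b100000000000000000000000. Only one bit set => Yes

Yes


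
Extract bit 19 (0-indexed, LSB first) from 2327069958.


0b10001010101101000100010100000110, position 19 = 0

0


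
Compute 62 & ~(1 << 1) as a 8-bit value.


62 & ~(1 << 1) = 60

60


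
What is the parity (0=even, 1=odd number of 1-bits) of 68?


0b1000100 has 2 ones => parity 0

0


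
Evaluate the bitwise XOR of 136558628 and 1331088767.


0b1000001000111011100000100100 ^ 0b1001111010101101100110101111111 = 0b1000111011101010111010101011011 = 1198880091

1198880091


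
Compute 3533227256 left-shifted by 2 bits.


0b11010010100110001100010011111000 << 2 = 0b1101001010011000110001001111100000 = 14132909024

14132909024


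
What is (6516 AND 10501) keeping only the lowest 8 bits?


Step 1: 6516 & 10501 = 2308
Step 2: 2308 & 255 = 4

4


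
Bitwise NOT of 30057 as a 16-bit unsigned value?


~0b111010101101001 = 0b1000101010010110 = 35478 (16-bit unsigned)

35478


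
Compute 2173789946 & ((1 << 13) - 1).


2173789946 & 8191 = 1786

1786


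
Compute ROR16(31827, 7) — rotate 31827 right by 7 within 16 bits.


Rotate 0b111110001010011 right by 7 (16-bit) = 0b1010011011111000 = 42744

42744


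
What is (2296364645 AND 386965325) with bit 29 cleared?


Step 1: 2296364645 & 386965325 = 1089093
Step 2: 1089093 & ~(1 << 29) = 1089093

1089093


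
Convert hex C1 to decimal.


C1 hex = 193 decimal

193


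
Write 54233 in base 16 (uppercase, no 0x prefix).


54233 = D3D9 hex

D3D9


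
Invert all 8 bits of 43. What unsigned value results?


43 ^ 255 = 212

212


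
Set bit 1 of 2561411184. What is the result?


2561411184 | (1 << 1) = 2561411184 | 2 = 2561411186

2561411186


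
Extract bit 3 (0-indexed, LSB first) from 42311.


0b1010010101000111, position 3 = 0

0


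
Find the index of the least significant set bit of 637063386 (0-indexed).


0b100101111110001101000011011010. Lowest set bit at position 1

1


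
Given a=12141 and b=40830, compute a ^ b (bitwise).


12141 ^ 40830 = 45075

45075


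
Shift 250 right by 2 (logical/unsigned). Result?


0b11111010 >> 2 = 0b111110 = 62

62


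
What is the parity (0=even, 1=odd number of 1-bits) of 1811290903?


0b1101011111101100001101100010111 has 19 ones => parity 1

1


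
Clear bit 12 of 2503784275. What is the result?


2503784275 & ~(1 << 12) = 2503780179

2503780179


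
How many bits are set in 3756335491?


0b11011111111001010010000110000011 has 17 set bits

17


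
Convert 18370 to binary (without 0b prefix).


18370 = 100011111000010 in binary

100011111000010


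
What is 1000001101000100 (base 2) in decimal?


1000001101000100 in decimal = 33604

33604


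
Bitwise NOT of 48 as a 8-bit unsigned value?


~0b110000 = 0b11001111 = 207 (8-bit unsigned)

207


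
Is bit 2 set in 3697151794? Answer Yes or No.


0b11011100010111100000111100110010, bit 2 = 0. No

No


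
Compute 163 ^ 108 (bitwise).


0b10100011 ^ 0b1101100 = 0b11001111 = 207

207


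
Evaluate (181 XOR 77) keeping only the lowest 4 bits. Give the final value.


Step 1: 181 ^ 77 = 248
Step 2: 248 & 15 = 8

8


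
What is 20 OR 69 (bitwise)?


0b10100 | 0b1000101 = 0b1010101 = 85

85


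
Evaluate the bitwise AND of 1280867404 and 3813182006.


0b1001100010110000111110001001100 & 0b11100011010010001000101000110110 = 0b1000000010010000000100000000100 = 1078462468

1078462468


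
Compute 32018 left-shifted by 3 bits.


0b111110100010010 << 3 = 0b111110100010010000 = 256144

256144


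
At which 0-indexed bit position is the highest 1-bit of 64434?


0b1111101110110010. Highest set bit at position 15

15


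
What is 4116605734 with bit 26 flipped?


4116605734 ^ (1 << 26) = 4116605734 ^ 67108864 = 4049496870

4049496870


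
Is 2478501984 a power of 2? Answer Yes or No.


0b10010011101110101111000001100000. Multiple bits set => No

No


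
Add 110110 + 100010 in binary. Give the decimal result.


110110 + 100010 = 1011000 = 88

88


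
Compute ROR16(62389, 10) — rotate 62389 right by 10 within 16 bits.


Rotate 0b1111001110110101 right by 10 (16-bit) = 0b1110110101111100 = 60796

60796


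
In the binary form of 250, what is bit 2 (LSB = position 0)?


0b11111010, position 2 = 0

0


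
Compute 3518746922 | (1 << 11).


3518746922 | (1 << 11) = 3518746922 | 2048 = 3518748970

3518748970


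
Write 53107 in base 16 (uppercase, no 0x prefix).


53107 = CF73 hex

CF73


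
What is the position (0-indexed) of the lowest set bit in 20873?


0b101000110001001. Lowest set bit at position 0

0


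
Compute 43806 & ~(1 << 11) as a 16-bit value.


43806 & ~(1 << 11) = 41758

41758


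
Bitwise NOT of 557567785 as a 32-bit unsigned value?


~0b100001001110111100111100101001 = 0b11011110110001000011000011010110 = 3737399510 (32-bit unsigned)

3737399510


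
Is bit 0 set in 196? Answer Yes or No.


0b11000100, bit 0 = 0. No

No


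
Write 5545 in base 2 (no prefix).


5545 = 1010110101001 in binary

1010110101001


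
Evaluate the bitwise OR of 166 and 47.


0b10100110 | 0b101111 = 0b10101111 = 175

175


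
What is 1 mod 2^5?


1 & 31 = 1

1


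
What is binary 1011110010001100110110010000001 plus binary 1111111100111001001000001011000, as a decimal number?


1011110010001100110110010000001 + 1111111100111001001000001011000 = 11011101111000101111110011011001 = 3722640601

3722640601


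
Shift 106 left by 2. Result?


0b1101010 << 2 = 0b110101000 = 424

424


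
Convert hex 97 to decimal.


97 hex = 151 decimal

151


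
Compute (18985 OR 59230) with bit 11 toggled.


Step 1: 18985 | 59230 = 61311
Step 2: 61311 ^ (1 << 11) = 61311 ^ 2048 = 59263

59263


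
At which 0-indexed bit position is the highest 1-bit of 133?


0b10000101. Highest set bit at position 7

7


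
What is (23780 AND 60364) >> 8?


Step 1: 23780 & 60364 = 18628
Step 2: 18628 >> 8 = 72

72


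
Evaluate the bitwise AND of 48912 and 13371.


0b1011111100010000 & 0b11010000111011 = 0b11010000010000 = 13328

13328


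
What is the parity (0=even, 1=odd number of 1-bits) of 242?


0b11110010 has 5 ones => parity 1

1


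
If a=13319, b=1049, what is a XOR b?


13319 ^ 1049 = 12318

12318


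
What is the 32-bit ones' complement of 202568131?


202568131 ^ 4294967295 = 4092399164

4092399164


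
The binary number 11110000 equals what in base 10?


11110000 in decimal = 240

240


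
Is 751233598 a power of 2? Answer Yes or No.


0b101100110001101110101000111110. Multiple bits set => No

No


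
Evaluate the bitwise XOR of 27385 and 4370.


0b110101011111001 ^ 0b1000100010010 = 0b111101111101011 = 31723

31723


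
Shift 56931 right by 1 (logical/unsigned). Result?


0b1101111001100011 >> 1 = 0b110111100110001 = 28465

28465


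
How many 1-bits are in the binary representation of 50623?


0b1100010110111111 has 11 set bits

11


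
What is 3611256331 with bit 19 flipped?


3611256331 ^ (1 << 19) = 3611256331 ^ 524288 = 3610732043

3610732043


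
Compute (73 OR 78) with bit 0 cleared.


Step 1: 73 | 78 = 79
Step 2: 79 & ~(1 << 0) = 78

78


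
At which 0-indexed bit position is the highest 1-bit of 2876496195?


0b10101011011100111101100101000011. Highest set bit at position 31

31


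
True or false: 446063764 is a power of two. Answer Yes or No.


0b11010100101100110010010010100. Multiple bits set => No

No


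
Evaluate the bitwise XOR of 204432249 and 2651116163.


0b1100001011110110001101111001 ^ 0b10011110000001001101001010000011 = 0b10010010001010111011000111111010 = 2452337146

2452337146


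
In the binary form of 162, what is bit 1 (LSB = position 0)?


0b10100010, position 1 = 1

1


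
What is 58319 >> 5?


0b1110001111001111 >> 5 = 0b11100011110 = 1822

1822


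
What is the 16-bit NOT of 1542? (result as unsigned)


~0b11000000110 = 0b1111100111111001 = 63993 (16-bit unsigned)

63993


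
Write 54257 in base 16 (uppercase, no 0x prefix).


54257 = D3F1 hex

D3F1


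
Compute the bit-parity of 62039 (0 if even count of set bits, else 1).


0b1111001001010111 has 10 ones => parity 0

0


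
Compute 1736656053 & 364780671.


0b1100111100000110100010010110101 & 0b10101101111100001110001111111 = 0b101100000100000010000110101 = 92406837

92406837


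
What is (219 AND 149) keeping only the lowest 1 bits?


Step 1: 219 & 149 = 145
Step 2: 145 & 1 = 1

1


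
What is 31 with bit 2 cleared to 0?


31 & ~(1 << 2) = 27

27


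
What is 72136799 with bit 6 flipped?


72136799 ^ (1 << 6) = 72136799 ^ 64 = 72136735

72136735


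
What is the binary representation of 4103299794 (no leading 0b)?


4103299794 = 11110100100100110110001011010010 in binary

11110100100100110110001011010010


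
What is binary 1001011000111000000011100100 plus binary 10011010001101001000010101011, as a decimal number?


1001011000111000000011100100 + 10011010001101001000010101011 = 11100101010100001000110001111 = 480907663

480907663


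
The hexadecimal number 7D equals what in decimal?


7D hex = 125 decimal

125


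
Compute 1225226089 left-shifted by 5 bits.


0b1001001000001110111011101101001 << 5 = 0b100100100000111011101110110100100000 = 39207234848

39207234848


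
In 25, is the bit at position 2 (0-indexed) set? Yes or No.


0b11001, bit 2 = 0. No

No


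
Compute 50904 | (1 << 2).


50904 | (1 << 2) = 50904 | 4 = 50908

50908


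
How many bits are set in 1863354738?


0b1101111000100001000100101110010 has 14 set bits

14


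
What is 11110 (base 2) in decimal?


11110 in decimal = 30

30


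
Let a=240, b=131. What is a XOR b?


240 ^ 131 = 115

115


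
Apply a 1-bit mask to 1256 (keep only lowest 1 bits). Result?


1256 & 1 = 0

0


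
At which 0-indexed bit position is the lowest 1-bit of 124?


0b1111100. Lowest set bit at position 2

2


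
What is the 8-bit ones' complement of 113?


113 ^ 255 = 142

142


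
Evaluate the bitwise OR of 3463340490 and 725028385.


0b11001110011011100110000111001010 | 0b101011001101110000111000100001 = 0b11101111011111110110111111101011 = 4018106347

4018106347


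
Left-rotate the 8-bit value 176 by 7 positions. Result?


Rotate 0b10110000 left by 7 (8-bit) = 0b1011000 = 88

88


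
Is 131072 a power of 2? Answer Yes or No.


0b100000000000000000. Only one bit set => Yes

Yes


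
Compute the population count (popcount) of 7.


0b111 has 3 set bits

3


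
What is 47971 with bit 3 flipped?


47971 ^ (1 << 3) = 47971 ^ 8 = 47979

47979


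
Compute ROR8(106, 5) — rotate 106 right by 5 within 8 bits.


Rotate 0b1101010 right by 5 (8-bit) = 0b1010011 = 83

83


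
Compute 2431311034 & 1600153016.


0b10010000111010101101110010111010 & 0b1011111011000000110010110111000 = 0b10000011000000100010010111000 = 274744504

274744504


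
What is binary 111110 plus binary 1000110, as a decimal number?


111110 + 1000110 = 10000100 = 132

132


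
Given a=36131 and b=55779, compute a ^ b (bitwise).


36131 ^ 55779 = 21696

21696


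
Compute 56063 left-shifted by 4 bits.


0b1101101011111111 << 4 = 0b11011010111111110000 = 897008

897008


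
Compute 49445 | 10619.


0b1100000100100101 | 0b10100101111011 = 0b1110100101111111 = 59775

59775


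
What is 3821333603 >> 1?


0b11100011110001001110110001100011 >> 1 = 0b1110001111000100111011000110001 = 1910666801

1910666801


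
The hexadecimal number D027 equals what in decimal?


D027 hex = 53287 decimal

53287


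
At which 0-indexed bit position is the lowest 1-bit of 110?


0b1101110. Lowest set bit at position 1

1


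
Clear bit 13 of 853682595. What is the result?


853682595 & ~(1 << 13) = 853674403

853674403


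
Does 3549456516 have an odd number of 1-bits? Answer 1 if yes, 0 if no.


0b11010011100100000110100010000100 has 12 ones => parity 0

0


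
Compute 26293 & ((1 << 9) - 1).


26293 & 511 = 181

181


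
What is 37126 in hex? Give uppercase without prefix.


37126 = 9106 hex

9106


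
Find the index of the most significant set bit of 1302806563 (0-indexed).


0b1001101101001110100000000100011. Highest set bit at position 30

30


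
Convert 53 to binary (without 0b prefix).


53 = 110101 in binary

110101


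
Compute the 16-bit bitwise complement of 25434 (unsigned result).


~0b110001101011010 = 0b1001110010100101 = 40101 (16-bit unsigned)

40101


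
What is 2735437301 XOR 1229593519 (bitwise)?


0b10100011000010110111010111110101 ^ 0b1001001010010100001101110101111 = 0b11101010010000010110111001011010 = 3930156634

3930156634


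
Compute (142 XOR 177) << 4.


Step 1: 142 ^ 177 = 63
Step 2: 63 << 4 = 1008

1008


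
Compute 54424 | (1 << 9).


54424 | (1 << 9) = 54424 | 512 = 54936

54936


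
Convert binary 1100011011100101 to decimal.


1100011011100101 in decimal = 50917

50917
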